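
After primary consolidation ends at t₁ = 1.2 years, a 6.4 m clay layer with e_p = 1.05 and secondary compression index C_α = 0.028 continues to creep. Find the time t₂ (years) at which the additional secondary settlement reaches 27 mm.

S_s = C_α·H/(1+e_p)·log₁₀(t₂/t₁) ⇒ log₁₀(t₂/t₁) = S_s·(1+e_p)/(C_α·H).
log₁₀(t₂/t₁) = 0.027 × (1+1.05) / (0.028×6.4) = 0.3089
t₂ = t₁ × 10^0.3089 = 1.2 × 2.036 = 2.444 years

t₂ ≈ 2.44 years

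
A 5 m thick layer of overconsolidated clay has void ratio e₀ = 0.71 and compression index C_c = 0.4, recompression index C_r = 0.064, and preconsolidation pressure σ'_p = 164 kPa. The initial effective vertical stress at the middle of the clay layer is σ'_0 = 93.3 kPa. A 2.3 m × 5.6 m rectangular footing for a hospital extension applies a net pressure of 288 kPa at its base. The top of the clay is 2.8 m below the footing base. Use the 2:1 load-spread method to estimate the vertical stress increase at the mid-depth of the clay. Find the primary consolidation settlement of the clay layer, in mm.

Mid-depth of clay below the footing base: z = 2.8 + 5/2 = 5.3 m.
Stress increase at mid-clay by the 2:1 spreading method:
Δσ = qBL/((B+z)(L+z)) = 288×2.3×5.6/((2.3+5.3)(5.6+5.3)) = 44.778 kPa
Final effective stress: σ'_f = 93.3 + 44.778 = 138.08 kPa.
σ'_f = 138.08 ≤ σ'_p = 164 kPa, so the clay remains overconsolidated and only the recompression index applies:
S_c = C_r·H/(1+e₀)·log₁₀(σ'_f/σ'_0) = 0.064×5/1.71×log₁₀(138.08/93.3)
    = 0.18714 × 0.17025 = 0.03186 m

S_c ≈ 31.9 mm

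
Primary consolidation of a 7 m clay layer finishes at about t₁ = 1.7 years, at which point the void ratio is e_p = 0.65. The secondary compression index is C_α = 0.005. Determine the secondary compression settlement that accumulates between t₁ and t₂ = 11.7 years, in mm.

Secondary compression: S_s = C_α·H/(1+e_p)·log₁₀(t₂/t₁)
S_s = 0.005×7/(1+0.65)×log₁₀(11.7/1.7)
    = 0.02121 × 0.8377 = 0.01777 m

S_s ≈ 17.8 mm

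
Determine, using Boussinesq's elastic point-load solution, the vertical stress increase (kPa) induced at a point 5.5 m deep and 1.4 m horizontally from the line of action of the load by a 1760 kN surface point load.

Boussinesq vertical stress below a point load on an elastic half-space:
Δσ_z = 3P/(2πz²) · [1 + (r/z)²]^(−5/2)
r/z = 1.4/5.5 = 0.25455; [1+(r/z)²]^(−5/2) = 0.85475.
Δσ_z = 3×1760/(2π×5.5²) × 0.85475 = 27.78 × 0.85475 = 23.74 kPa

Δσ_z ≈ 23.7 kPa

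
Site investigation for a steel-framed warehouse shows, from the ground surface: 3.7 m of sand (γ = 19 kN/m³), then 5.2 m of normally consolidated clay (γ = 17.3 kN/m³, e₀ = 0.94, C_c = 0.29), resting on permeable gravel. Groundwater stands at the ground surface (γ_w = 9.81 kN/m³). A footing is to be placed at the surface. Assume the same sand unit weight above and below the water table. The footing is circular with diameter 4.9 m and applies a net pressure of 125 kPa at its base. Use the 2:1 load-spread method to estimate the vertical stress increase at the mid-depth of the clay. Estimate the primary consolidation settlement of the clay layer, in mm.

S_c ≈ 125 mm

Mid-depth of clay below the ground surface: z = 3.7 + 5.2/2 = 6.3 m.
Total vertical stress at mid-clay: σ_v = 19×3.7 + 17.3×2.6 = 115.28 kPa.
Pore pressure: u = 9.81×(6.3 − 0) = 61.803 kPa.
Initial effective stress: σ'_0 = σ_v − u = 115.28 − 61.803 = 53.477 kPa.
Stress increase at mid-clay by the 2:1 spreading method:
Δσ ≈ qD²/(D+z)² = 125×4.9²/(4.9+6.3)² = 23.926 kPa
Final effective stress: σ'_f = σ'_0 + Δσ = 53.477 + 23.926 = 77.403 kPa.
Normally consolidated clay, so the full stress increment lies on the virgin compression line:
S_c = C_c·H/(1+e₀)·log₁₀(σ'_f/σ'_0) = 0.29×5.2/(1+0.94)×log₁₀(77.403/53.477)
    = 0.77732 × 0.16059 = 0.1248 m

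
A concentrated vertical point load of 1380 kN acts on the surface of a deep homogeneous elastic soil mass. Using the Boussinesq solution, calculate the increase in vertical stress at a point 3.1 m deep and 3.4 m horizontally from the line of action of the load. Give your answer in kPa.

Δσ_z ≈ 9.52 kPa

Boussinesq vertical stress below a point load on an elastic half-space:
Δσ_z = 3P/(2πz²) · [1 + (r/z)²]^(−5/2)
r/z = 3.4/3.1 = 1.0968; [1+(r/z)²]^(−5/2) = 0.13884.
Δσ_z = 3×1380/(2π×3.1²) × 0.13884 = 68.564 × 0.13884 = 9.519 kPa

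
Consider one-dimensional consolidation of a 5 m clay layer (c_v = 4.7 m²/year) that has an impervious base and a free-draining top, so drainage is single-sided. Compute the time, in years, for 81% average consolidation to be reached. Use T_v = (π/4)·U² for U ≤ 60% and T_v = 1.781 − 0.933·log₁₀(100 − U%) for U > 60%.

Drainage path length: H_d = H = 5 m (single drainage).
U > 60%: T_v = 1.781 − 0.933·log₁₀(100 − 81) = 0.58792.
t = T_v·H_d²/c_v = 0.58792×5²/4.7 = 3.127 years.

t ≈ 3.13 years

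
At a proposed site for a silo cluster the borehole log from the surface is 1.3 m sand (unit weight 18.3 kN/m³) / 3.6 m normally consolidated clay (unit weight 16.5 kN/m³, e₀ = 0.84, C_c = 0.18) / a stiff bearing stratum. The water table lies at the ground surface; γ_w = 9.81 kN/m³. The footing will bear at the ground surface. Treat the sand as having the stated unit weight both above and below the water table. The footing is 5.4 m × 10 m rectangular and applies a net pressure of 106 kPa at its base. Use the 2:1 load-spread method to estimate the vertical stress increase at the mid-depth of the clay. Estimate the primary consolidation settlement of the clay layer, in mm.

Mid-depth of clay below the ground surface: z = 1.3 + 3.6/2 = 3.1 m.
Total vertical stress at mid-clay: σ_v = 18.3×1.3 + 16.5×1.8 = 53.49 kPa.
Pore pressure: u = 9.81×(3.1 − 0) = 30.411 kPa.
Initial effective stress: σ'_0 = σ_v − u = 53.49 − 30.411 = 23.079 kPa.
Stress increase at mid-clay by the 2:1 spreading method:
Δσ = qBL/((B+z)(L+z)) = 106×5.4×10/((5.4+3.1)(10+3.1)) = 51.405 kPa
Final effective stress: σ'_f = σ'_0 + Δσ = 23.079 + 51.405 = 74.484 kPa.
Normally consolidated clay, so the full stress increment lies on the virgin compression line:
S_c = C_c·H/(1+e₀)·log₁₀(σ'_f/σ'_0) = 0.18×3.6/(1+0.84)×log₁₀(74.484/23.079)
    = 0.35217 × 0.50885 = 0.1792 m

S_c ≈ 179 mm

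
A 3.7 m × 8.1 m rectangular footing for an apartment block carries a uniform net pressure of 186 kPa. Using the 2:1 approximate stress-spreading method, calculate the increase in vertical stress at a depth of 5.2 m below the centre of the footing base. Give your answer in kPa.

By the 2:1 method the load spreads at 1 horizontal : 2 vertical, so at depth z the loaded area has grown by z in each plan dimension:
Δσ = qBL/((B+z)(L+z)) = 186×3.7×8.1/((3.7+5.2)(8.1+5.2)) = 47.093 kPa

Δσ_z ≈ 47.1 kPa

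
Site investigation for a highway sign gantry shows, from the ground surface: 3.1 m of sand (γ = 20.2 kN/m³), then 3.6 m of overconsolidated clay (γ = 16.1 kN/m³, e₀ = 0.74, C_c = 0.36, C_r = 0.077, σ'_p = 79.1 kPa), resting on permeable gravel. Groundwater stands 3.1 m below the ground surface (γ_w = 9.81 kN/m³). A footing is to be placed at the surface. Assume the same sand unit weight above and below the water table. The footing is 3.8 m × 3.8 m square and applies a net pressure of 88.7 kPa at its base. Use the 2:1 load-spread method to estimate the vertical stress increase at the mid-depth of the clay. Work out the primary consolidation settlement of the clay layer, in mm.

Mid-depth of clay below the ground surface: z = 3.1 + 3.6/2 = 4.9 m.
Total vertical stress at mid-clay: σ_v = 20.2×3.1 + 16.1×1.8 = 91.6 kPa.
Pore pressure: u = 9.81×(4.9 − 3.1) = 17.658 kPa.
Initial effective stress: σ'_0 = σ_v − u = 91.6 − 17.658 = 73.942 kPa.
Stress increase at mid-clay by the 2:1 spreading method:
Δσ = qBL/((B+z)(L+z)) = 88.7×3.8×3.8/((3.8+4.9)(3.8+4.9)) = 16.922 kPa
Final effective stress: σ'_f = 73.942 + 16.922 = 90.864 kPa.
σ'_f = 90.864 > σ'_p = 79.1 kPa, so the stress path crosses the preconsolidation pressure — recompression up to σ'_p, then virgin compression beyond:
S_c = H/(1+e₀)·[C_r·log₁₀(σ'_p/σ'_0) + C_c·log₁₀(σ'_f/σ'_p)]
    = 3.6/1.74 × [0.077×log₁₀(79.1/73.942) + 0.36×log₁₀(90.864/79.1)]
    = 2.069 × [0.002255 + 0.021678] = 0.04952 m

S_c ≈ 49.5 mm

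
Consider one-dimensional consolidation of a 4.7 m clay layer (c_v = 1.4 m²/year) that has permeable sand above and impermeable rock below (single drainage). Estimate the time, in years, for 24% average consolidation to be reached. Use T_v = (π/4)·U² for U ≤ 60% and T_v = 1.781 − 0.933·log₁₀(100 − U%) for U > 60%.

Drainage path length: H_d = H = 4.7 m (single drainage).
U ≤ 60%: T_v = (π/4)·U² = (π/4)×0.24² = 0.045239.
t = T_v·H_d²/c_v = 0.045239×4.7²/1.4 = 0.7138 years.

t ≈ 0.714 years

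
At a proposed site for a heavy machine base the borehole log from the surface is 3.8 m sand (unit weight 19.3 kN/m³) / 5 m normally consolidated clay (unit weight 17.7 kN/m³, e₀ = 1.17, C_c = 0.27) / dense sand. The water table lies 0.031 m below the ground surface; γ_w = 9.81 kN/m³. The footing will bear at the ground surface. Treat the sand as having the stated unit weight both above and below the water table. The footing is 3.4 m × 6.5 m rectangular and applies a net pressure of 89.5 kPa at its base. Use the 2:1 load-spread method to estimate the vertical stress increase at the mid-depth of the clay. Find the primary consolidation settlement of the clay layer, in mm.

Mid-depth of clay below the ground surface: z = 3.8 + 5/2 = 6.3 m.
Total vertical stress at mid-clay: σ_v = 19.3×3.8 + 17.7×2.5 = 117.59 kPa.
Pore pressure: u = 9.81×(6.3 − 0.031) = 61.499 kPa.
Initial effective stress: σ'_0 = σ_v − u = 117.59 − 61.499 = 56.091 kPa.
Stress increase at mid-clay by the 2:1 spreading method:
Δσ = qBL/((B+z)(L+z)) = 89.5×3.4×6.5/((3.4+6.3)(6.5+6.3)) = 15.931 kPa
Final effective stress: σ'_f = σ'_0 + Δσ = 56.091 + 15.931 = 72.022 kPa.
Normally consolidated clay, so the full stress increment lies on the virgin compression line:
S_c = C_c·H/(1+e₀)·log₁₀(σ'_f/σ'_0) = 0.27×5/(1+1.17)×log₁₀(72.022/56.091)
    = 0.62212 × 0.10857 = 0.06754 m

S_c ≈ 67.5 mm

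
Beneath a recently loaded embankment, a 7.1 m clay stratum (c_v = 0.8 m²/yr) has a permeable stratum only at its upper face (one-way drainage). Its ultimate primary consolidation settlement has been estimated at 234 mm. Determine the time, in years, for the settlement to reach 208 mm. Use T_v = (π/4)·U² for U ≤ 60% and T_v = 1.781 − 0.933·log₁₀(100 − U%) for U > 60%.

t ≈ 50.7 years

Drainage path length: H_d = H = 7.1 m (single drainage).
U = S(t)/S_ult = 208/234 = 0.8889.
U > 60%: T_v = 1.781 − 0.933·log₁₀(100 − 88.889) = 0.80531.
t = T_v·H_d²/c_v = 0.80531×7.1²/0.8 = 50.74 years.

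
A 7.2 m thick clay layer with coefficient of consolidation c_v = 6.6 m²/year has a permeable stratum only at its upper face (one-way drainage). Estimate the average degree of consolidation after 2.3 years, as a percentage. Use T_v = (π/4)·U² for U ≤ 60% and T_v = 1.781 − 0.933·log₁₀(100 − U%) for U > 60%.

Drainage path length: H_d = H = 7.2 m (single drainage).
T_v = c_v·t/H_d² = 6.6×2.3/7.2² = 0.29282.
T_v = 0.29282 corresponds to the U > 60% branch:
U = 1 − 10^((1.781 − T_v)/0.933)/100 = 0.6064

U ≈ 60.6 %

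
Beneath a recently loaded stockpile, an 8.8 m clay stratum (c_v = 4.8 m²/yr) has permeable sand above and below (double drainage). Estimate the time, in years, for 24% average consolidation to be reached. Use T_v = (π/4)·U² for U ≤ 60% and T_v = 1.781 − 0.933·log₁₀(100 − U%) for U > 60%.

Drainage path length: H_d = H/2 = 4.4 m (double drainage).
U ≤ 60%: T_v = (π/4)·U² = (π/4)×0.24² = 0.045239.
t = T_v·H_d²/c_v = 0.045239×4.4²/4.8 = 0.1825 years.

t ≈ 0.182 years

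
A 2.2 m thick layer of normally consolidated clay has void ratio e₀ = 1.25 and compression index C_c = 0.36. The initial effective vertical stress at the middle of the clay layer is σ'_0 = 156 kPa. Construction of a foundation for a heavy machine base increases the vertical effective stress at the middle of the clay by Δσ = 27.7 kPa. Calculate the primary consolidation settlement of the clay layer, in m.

S_c ≈ 0.025 m

Final effective stress: σ'_f = σ'_0 + Δσ = 156 + 27.7 = 183.7 kPa.
Normally consolidated clay, so the full stress increment lies on the virgin compression line:
S_c = C_c·H/(1+e₀)·log₁₀(σ'_f/σ'_0) = 0.36×2.2/(1+1.25)×log₁₀(183.7/156)
    = 0.352 × 0.070985 = 0.02499 m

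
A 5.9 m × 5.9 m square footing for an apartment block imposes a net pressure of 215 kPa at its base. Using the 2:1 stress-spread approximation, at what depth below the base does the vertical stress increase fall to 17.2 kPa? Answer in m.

2:1 spreading — at depth z the loaded area has grown by z in each plan dimension:
qB²/(B+z)² = Δσ_z ⇒ z = B(√(q/Δσ_z) − 1) = 5.9×(√(215/17.2) − 1) = 14.96 m

z ≈ 15 m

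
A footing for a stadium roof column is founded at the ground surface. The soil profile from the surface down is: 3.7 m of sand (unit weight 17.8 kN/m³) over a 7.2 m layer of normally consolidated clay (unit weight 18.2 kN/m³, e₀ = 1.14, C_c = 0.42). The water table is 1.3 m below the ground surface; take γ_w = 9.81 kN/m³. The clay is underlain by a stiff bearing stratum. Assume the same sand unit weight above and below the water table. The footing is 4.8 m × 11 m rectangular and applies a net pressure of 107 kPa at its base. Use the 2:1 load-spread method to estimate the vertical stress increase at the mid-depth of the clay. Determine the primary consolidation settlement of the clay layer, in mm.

S_c ≈ 185 mm

Mid-depth of clay below the ground surface: z = 3.7 + 7.2/2 = 7.3 m.
Total vertical stress at mid-clay: σ_v = 17.8×3.7 + 18.2×3.6 = 131.38 kPa.
Pore pressure: u = 9.81×(7.3 − 1.3) = 58.86 kPa.
Initial effective stress: σ'_0 = σ_v − u = 131.38 − 58.86 = 72.52 kPa.
Stress increase at mid-clay by the 2:1 spreading method:
Δσ = qBL/((B+z)(L+z)) = 107×4.8×11/((4.8+7.3)(11+7.3)) = 25.514 kPa
Final effective stress: σ'_f = σ'_0 + Δσ = 72.52 + 25.514 = 98.034 kPa.
Normally consolidated clay, so the full stress increment lies on the virgin compression line:
S_c = C_c·H/(1+e₀)·log₁₀(σ'_f/σ'_0) = 0.42×7.2/(1+1.14)×log₁₀(98.034/72.52)
    = 1.4131 × 0.13092 = 0.185 m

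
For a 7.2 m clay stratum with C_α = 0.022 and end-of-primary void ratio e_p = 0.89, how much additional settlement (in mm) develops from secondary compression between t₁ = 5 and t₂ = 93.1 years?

S_s ≈ 106 mm

Secondary compression: S_s = C_α·H/(1+e_p)·log₁₀(t₂/t₁)
S_s = 0.022×7.2/(1+0.89)×log₁₀(93.1/5)
    = 0.08381 × 1.27 = 0.1064 m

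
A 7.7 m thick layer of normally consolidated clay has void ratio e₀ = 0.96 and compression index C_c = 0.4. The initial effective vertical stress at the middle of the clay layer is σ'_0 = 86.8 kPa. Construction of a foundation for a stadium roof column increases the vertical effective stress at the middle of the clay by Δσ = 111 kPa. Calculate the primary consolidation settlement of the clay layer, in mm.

Final effective stress: σ'_f = σ'_0 + Δσ = 86.8 + 111 = 197.8 kPa.
Normally consolidated clay, so the full stress increment lies on the virgin compression line:
S_c = C_c·H/(1+e₀)·log₁₀(σ'_f/σ'_0) = 0.4×7.7/(1+0.96)×log₁₀(197.8/86.8)
    = 1.5714 × 0.35771 = 0.5621 m

S_c ≈ 562 mm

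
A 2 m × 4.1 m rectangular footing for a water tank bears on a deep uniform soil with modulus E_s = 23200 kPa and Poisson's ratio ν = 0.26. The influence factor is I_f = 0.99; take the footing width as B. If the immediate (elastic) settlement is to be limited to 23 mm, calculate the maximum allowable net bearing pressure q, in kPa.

q ≈ 289 kPa

S_e = q·B·(1−ν²)/E_s · I_f  ⇒  q = S_e·E_s / (B·(1−ν²)·I_f).
q = 0.023 × 23200 / (2 × 0.9324 × 0.99) = 289 kPa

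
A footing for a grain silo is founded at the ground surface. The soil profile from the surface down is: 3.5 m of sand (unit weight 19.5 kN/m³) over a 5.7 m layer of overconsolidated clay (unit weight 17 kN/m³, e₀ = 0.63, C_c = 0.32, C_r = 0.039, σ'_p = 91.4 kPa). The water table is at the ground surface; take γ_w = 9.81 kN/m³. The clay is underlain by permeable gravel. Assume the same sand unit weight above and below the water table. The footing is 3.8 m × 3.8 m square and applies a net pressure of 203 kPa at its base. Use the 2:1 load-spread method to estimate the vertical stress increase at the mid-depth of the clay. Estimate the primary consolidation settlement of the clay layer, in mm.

Mid-depth of clay below the ground surface: z = 3.5 + 5.7/2 = 6.35 m.
Total vertical stress at mid-clay: σ_v = 19.5×3.5 + 17×2.85 = 116.7 kPa.
Pore pressure: u = 9.81×(6.35 − 0) = 62.294 kPa.
Initial effective stress: σ'_0 = σ_v − u = 116.7 − 62.294 = 54.406 kPa.
Stress increase at mid-clay by the 2:1 spreading method:
Δσ = qBL/((B+z)(L+z)) = 203×3.8×3.8/((3.8+6.35)(3.8+6.35)) = 28.453 kPa
Final effective stress: σ'_f = 54.406 + 28.453 = 82.859 kPa.
σ'_f = 82.859 ≤ σ'_p = 91.4 kPa, so the clay remains overconsolidated and only the recompression index applies:
S_c = C_r·H/(1+e₀)·log₁₀(σ'_f/σ'_0) = 0.039×5.7/1.63×log₁₀(82.859/54.406)
    = 0.13638 × 0.18269 = 0.02492 m

S_c ≈ 24.9 mm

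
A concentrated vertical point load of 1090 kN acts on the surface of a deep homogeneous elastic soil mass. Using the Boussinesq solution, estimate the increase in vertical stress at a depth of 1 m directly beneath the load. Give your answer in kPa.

Δσ_z ≈ 520 kPa

Boussinesq vertical stress below a point load on an elastic half-space:
Δσ_z = 3P/(2πz²) · [1 + (r/z)²]^(−5/2)
r/z = 0/1 = 0; [1+(r/z)²]^(−5/2) = 1.
Δσ_z = 3×1090/(2π×1²) × 1 = 520.44 × 1 = 520.4 kPa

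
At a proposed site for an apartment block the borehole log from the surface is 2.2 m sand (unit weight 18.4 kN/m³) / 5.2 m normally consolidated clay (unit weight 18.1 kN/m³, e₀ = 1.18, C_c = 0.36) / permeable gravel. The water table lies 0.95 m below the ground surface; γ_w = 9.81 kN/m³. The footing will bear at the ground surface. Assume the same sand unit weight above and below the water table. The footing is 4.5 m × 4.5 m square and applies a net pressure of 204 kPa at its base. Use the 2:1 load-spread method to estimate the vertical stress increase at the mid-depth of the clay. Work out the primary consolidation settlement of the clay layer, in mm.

S_c ≈ 251 mm

Mid-depth of clay below the ground surface: z = 2.2 + 5.2/2 = 4.8 m.
Total vertical stress at mid-clay: σ_v = 18.4×2.2 + 18.1×2.6 = 87.54 kPa.
Pore pressure: u = 9.81×(4.8 − 0.95) = 37.769 kPa.
Initial effective stress: σ'_0 = σ_v − u = 87.54 − 37.769 = 49.771 kPa.
Stress increase at mid-clay by the 2:1 spreading method:
Δσ = qBL/((B+z)(L+z)) = 204×4.5×4.5/((4.5+4.8)(4.5+4.8)) = 47.763 kPa
Final effective stress: σ'_f = σ'_0 + Δσ = 49.771 + 47.763 = 97.534 kPa.
Normally consolidated clay, so the full stress increment lies on the virgin compression line:
S_c = C_c·H/(1+e₀)·log₁₀(σ'_f/σ'_0) = 0.36×5.2/(1+1.18)×log₁₀(97.534/49.771)
    = 0.85872 × 0.29218 = 0.2509 m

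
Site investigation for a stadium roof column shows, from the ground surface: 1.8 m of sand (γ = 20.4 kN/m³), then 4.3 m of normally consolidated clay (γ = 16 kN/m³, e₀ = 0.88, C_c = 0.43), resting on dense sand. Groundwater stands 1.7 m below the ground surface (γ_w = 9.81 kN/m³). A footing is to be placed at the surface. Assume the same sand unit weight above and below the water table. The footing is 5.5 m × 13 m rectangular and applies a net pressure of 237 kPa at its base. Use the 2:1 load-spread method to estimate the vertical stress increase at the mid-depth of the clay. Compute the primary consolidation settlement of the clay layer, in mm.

S_c ≈ 491 mm

Mid-depth of clay below the ground surface: z = 1.8 + 4.3/2 = 3.95 m.
Total vertical stress at mid-clay: σ_v = 20.4×1.8 + 16×2.15 = 71.12 kPa.
Pore pressure: u = 9.81×(3.95 − 1.7) = 22.073 kPa.
Initial effective stress: σ'_0 = σ_v − u = 71.12 − 22.073 = 49.047 kPa.
Stress increase at mid-clay by the 2:1 spreading method:
Δσ = qBL/((B+z)(L+z)) = 237×5.5×13/((5.5+3.95)(13+3.95)) = 105.79 kPa
Final effective stress: σ'_f = σ'_0 + Δσ = 49.047 + 105.79 = 154.84 kPa.
Normally consolidated clay, so the full stress increment lies on the virgin compression line:
S_c = C_c·H/(1+e₀)·log₁₀(σ'_f/σ'_0) = 0.43×4.3/(1+0.88)×log₁₀(154.84/49.047)
    = 0.98351 × 0.49927 = 0.491 m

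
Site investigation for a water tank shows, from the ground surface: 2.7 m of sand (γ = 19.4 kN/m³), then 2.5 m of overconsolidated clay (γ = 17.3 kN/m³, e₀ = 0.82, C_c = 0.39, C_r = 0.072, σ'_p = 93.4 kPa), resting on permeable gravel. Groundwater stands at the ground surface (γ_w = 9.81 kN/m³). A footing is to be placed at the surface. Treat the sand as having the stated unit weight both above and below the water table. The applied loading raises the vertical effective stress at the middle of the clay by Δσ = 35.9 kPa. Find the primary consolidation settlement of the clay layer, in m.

Mid-depth of clay below the ground surface: z = 2.7 + 2.5/2 = 3.95 m.
Total vertical stress at mid-clay: σ_v = 19.4×2.7 + 17.3×1.25 = 74.005 kPa.
Pore pressure: u = 9.81×(3.95 − 0) = 38.75 kPa.
Initial effective stress: σ'_0 = σ_v − u = 74.005 − 38.75 = 35.255 kPa.
Final effective stress: σ'_f = 35.255 + 35.9 = 71.155 kPa.
σ'_f = 71.155 ≤ σ'_p = 93.4 kPa, so the clay remains overconsolidated and only the recompression index applies:
S_c = C_r·H/(1+e₀)·log₁₀(σ'_f/σ'_0) = 0.072×2.5/1.82×log₁₀(71.155/35.255)
    = 0.098899 × 0.30498 = 0.03016 m

S_c ≈ 0.0302 m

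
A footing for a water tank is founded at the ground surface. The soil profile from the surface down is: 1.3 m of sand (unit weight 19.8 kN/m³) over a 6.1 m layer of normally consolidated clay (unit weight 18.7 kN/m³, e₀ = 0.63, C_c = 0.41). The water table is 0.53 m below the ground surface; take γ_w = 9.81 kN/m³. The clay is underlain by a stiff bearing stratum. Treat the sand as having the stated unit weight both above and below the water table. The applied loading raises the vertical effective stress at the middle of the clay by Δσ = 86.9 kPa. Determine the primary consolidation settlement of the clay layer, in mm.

S_c ≈ 714 mm

Mid-depth of clay below the ground surface: z = 1.3 + 6.1/2 = 4.35 m.
Total vertical stress at mid-clay: σ_v = 19.8×1.3 + 18.7×3.05 = 82.775 kPa.
Pore pressure: u = 9.81×(4.35 − 0.53) = 37.474 kPa.
Initial effective stress: σ'_0 = σ_v − u = 82.775 − 37.474 = 45.301 kPa.
Final effective stress: σ'_f = σ'_0 + Δσ = 45.301 + 86.9 = 132.2 kPa.
Normally consolidated clay, so the full stress increment lies on the virgin compression line:
S_c = C_c·H/(1+e₀)·log₁₀(σ'_f/σ'_0) = 0.41×6.1/(1+0.63)×log₁₀(132.2/45.301)
    = 1.5344 × 0.46512 = 0.7137 m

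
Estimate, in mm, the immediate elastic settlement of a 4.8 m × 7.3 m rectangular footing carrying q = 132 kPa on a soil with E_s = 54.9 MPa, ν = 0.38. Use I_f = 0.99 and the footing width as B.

S_e ≈ 9.78 mm

Immediate (elastic) settlement: S_e = q·B·(1−ν²)/E_s · I_f.
E_s = 54.9 MPa = 54900 kPa.
S_e = 132 × 4.8 × (1 − 0.38²) / 54900 × 0.99
    = 132 × 4.8 × 0.8556 / 54900 × 0.99
    = 0.009776 m = 9.776 mm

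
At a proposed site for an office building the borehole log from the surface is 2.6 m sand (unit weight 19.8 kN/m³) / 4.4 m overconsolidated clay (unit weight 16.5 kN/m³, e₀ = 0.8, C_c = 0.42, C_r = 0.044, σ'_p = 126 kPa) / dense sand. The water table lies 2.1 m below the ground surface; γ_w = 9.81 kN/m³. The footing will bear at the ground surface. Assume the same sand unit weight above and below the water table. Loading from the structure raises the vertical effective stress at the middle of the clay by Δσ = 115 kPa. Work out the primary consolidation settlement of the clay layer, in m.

S_c ≈ 0.183 m

Mid-depth of clay below the ground surface: z = 2.6 + 4.4/2 = 4.8 m.
Total vertical stress at mid-clay: σ_v = 19.8×2.6 + 16.5×2.2 = 87.78 kPa.
Pore pressure: u = 9.81×(4.8 − 2.1) = 26.487 kPa.
Initial effective stress: σ'_0 = σ_v − u = 87.78 − 26.487 = 61.293 kPa.
Final effective stress: σ'_f = 61.293 + 115 = 176.29 kPa.
σ'_f = 176.29 > σ'_p = 126 kPa, so the stress path crosses the preconsolidation pressure — recompression up to σ'_p, then virgin compression beyond:
S_c = H/(1+e₀)·[C_r·log₁₀(σ'_p/σ'_0) + C_c·log₁₀(σ'_f/σ'_p)]
    = 4.4/1.8 × [0.044×log₁₀(126/61.293) + 0.42×log₁₀(176.29/126)]
    = 2.4444 × [0.01377 + 0.06126] = 0.1834 m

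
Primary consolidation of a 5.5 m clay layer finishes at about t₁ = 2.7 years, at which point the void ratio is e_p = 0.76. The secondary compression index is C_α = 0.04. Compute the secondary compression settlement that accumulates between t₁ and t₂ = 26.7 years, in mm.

S_s ≈ 124 mm

Secondary compression: S_s = C_α·H/(1+e_p)·log₁₀(t₂/t₁)
S_s = 0.04×5.5/(1+0.76)×log₁₀(26.7/2.7)
    = 0.125 × 0.9951 = 0.1244 m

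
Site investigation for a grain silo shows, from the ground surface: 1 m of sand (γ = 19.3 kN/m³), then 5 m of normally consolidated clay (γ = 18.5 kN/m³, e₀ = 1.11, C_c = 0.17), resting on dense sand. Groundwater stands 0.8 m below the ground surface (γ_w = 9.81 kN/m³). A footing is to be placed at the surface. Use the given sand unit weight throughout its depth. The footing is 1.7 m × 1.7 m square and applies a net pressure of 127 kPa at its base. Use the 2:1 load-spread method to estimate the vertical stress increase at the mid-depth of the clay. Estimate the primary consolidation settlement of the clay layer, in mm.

S_c ≈ 52.2 mm

Mid-depth of clay below the ground surface: z = 1 + 5/2 = 3.5 m.
Total vertical stress at mid-clay: σ_v = 19.3×1 + 18.5×2.5 = 65.55 kPa.
Pore pressure: u = 9.81×(3.5 − 0.8) = 26.487 kPa.
Initial effective stress: σ'_0 = σ_v − u = 65.55 − 26.487 = 39.063 kPa.
Stress increase at mid-clay by the 2:1 spreading method:
Δσ = qBL/((B+z)(L+z)) = 127×1.7×1.7/((1.7+3.5)(1.7+3.5)) = 13.574 kPa
Final effective stress: σ'_f = σ'_0 + Δσ = 39.063 + 13.574 = 52.637 kPa.
Normally consolidated clay, so the full stress increment lies on the virgin compression line:
S_c = C_c·H/(1+e₀)·log₁₀(σ'_f/σ'_0) = 0.17×5/(1+1.11)×log₁₀(52.637/39.063)
    = 0.40284 × 0.12953 = 0.05218 m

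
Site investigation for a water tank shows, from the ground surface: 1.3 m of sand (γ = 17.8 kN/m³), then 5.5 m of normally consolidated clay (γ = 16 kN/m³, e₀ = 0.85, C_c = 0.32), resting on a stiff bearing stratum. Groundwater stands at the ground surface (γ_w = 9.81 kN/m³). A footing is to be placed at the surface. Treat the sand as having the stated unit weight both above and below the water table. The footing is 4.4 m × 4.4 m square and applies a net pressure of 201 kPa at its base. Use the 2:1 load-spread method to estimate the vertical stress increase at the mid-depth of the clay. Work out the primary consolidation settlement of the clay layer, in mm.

Mid-depth of clay below the ground surface: z = 1.3 + 5.5/2 = 4.05 m.
Total vertical stress at mid-clay: σ_v = 17.8×1.3 + 16×2.75 = 67.14 kPa.
Pore pressure: u = 9.81×(4.05 − 0) = 39.73 kPa.
Initial effective stress: σ'_0 = σ_v − u = 67.14 − 39.73 = 27.41 kPa.
Stress increase at mid-clay by the 2:1 spreading method:
Δσ = qBL/((B+z)(L+z)) = 201×4.4×4.4/((4.4+4.05)(4.4+4.05)) = 54.499 kPa
Final effective stress: σ'_f = σ'_0 + Δσ = 27.41 + 54.499 = 81.909 kPa.
Normally consolidated clay, so the full stress increment lies on the virgin compression line:
S_c = C_c·H/(1+e₀)·log₁₀(σ'_f/σ'_0) = 0.32×5.5/(1+0.85)×log₁₀(81.909/27.41)
    = 0.95135 × 0.47542 = 0.4523 m

S_c ≈ 452 mm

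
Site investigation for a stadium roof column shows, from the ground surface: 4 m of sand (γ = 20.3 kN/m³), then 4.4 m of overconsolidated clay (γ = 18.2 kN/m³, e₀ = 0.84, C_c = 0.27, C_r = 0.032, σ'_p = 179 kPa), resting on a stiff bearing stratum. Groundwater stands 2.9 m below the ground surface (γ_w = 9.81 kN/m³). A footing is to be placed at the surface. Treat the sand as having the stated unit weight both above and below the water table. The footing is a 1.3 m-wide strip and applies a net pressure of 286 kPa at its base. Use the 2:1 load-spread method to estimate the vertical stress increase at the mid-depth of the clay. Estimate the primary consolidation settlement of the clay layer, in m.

Mid-depth of clay below the ground surface: z = 4 + 4.4/2 = 6.2 m.
Total vertical stress at mid-clay: σ_v = 20.3×4 + 18.2×2.2 = 121.24 kPa.
Pore pressure: u = 9.81×(6.2 − 2.9) = 32.373 kPa.
Initial effective stress: σ'_0 = σ_v − u = 121.24 − 32.373 = 88.867 kPa.
Stress increase at mid-clay by the 2:1 spreading method:
Δσ = qB/(B+z) = 286×1.3/(1.3+6.2) = 49.573 kPa
Final effective stress: σ'_f = 88.867 + 49.573 = 138.44 kPa.
σ'_f = 138.44 ≤ σ'_p = 179 kPa, so the clay remains overconsolidated and only the recompression index applies:
S_c = C_r·H/(1+e₀)·log₁₀(σ'_f/σ'_0) = 0.032×4.4/1.84×log₁₀(138.44/88.867)
    = 0.076522 × 0.19252 = 0.01473 m

S_c ≈ 0.0147 m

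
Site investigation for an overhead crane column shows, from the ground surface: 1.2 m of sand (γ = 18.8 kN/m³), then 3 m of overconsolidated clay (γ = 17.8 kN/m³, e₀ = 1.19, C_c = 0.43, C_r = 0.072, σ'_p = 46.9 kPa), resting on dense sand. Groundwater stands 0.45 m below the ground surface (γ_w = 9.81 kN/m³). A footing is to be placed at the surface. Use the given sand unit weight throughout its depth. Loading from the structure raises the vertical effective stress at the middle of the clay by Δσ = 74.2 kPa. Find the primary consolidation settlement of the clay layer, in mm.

S_c ≈ 221 mm

Mid-depth of clay below the ground surface: z = 1.2 + 3/2 = 2.7 m.
Total vertical stress at mid-clay: σ_v = 18.8×1.2 + 17.8×1.5 = 49.26 kPa.
Pore pressure: u = 9.81×(2.7 − 0.45) = 22.073 kPa.
Initial effective stress: σ'_0 = σ_v − u = 49.26 − 22.073 = 27.187 kPa.
Final effective stress: σ'_f = 27.187 + 74.2 = 101.39 kPa.
σ'_f = 101.39 > σ'_p = 46.9 kPa, so the stress path crosses the preconsolidation pressure — recompression up to σ'_p, then virgin compression beyond:
S_c = H/(1+e₀)·[C_r·log₁₀(σ'_p/σ'_0) + C_c·log₁₀(σ'_f/σ'_p)]
    = 3/2.19 × [0.072×log₁₀(46.9/27.187) + 0.43×log₁₀(101.39/46.9)]
    = 1.3699 × [0.01705 + 0.14397] = 0.2206 m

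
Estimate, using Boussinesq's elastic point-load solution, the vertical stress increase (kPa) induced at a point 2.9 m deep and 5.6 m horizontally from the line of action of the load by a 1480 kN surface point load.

Boussinesq vertical stress below a point load on an elastic half-space:
Δσ_z = 3P/(2πz²) · [1 + (r/z)²]^(−5/2)
r/z = 5.6/2.9 = 1.931; [1+(r/z)²]^(−5/2) = 0.020564.
Δσ_z = 3×1480/(2π×2.9²) × 0.020564 = 84.025 × 0.020564 = 1.728 kPa

Δσ_z ≈ 1.73 kPa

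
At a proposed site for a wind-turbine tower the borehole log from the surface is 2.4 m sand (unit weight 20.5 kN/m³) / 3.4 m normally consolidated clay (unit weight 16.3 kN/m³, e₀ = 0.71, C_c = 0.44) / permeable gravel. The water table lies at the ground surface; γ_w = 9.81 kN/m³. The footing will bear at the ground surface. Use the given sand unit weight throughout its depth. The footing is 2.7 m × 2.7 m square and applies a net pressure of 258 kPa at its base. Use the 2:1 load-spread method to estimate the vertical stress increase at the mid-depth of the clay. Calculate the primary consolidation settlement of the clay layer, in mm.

Mid-depth of clay below the ground surface: z = 2.4 + 3.4/2 = 4.1 m.
Total vertical stress at mid-clay: σ_v = 20.5×2.4 + 16.3×1.7 = 76.91 kPa.
Pore pressure: u = 9.81×(4.1 − 0) = 40.221 kPa.
Initial effective stress: σ'_0 = σ_v − u = 76.91 − 40.221 = 36.689 kPa.
Stress increase at mid-clay by the 2:1 spreading method:
Δσ = qBL/((B+z)(L+z)) = 258×2.7×2.7/((2.7+4.1)(2.7+4.1)) = 40.675 kPa
Final effective stress: σ'_f = σ'_0 + Δσ = 36.689 + 40.675 = 77.364 kPa.
Normally consolidated clay, so the full stress increment lies on the virgin compression line:
S_c = C_c·H/(1+e₀)·log₁₀(σ'_f/σ'_0) = 0.44×3.4/(1+0.71)×log₁₀(77.364/36.689)
    = 0.87485 × 0.324 = 0.2835 m

S_c ≈ 283 mm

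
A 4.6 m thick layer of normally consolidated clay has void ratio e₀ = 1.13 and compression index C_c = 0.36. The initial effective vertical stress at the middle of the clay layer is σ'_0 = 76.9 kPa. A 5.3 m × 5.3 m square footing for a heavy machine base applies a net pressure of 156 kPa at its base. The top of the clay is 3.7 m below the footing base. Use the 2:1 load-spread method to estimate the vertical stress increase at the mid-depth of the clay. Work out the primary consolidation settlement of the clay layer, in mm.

S_c ≈ 125 mm

Mid-depth of clay below the footing base: z = 3.7 + 4.6/2 = 6 m.
Stress increase at mid-clay by the 2:1 spreading method:
Δσ = qBL/((B+z)(L+z)) = 156×5.3×5.3/((5.3+6)(5.3+6)) = 34.318 kPa
Final effective stress: σ'_f = σ'_0 + Δσ = 76.9 + 34.318 = 111.22 kPa.
Normally consolidated clay, so the full stress increment lies on the virgin compression line:
S_c = C_c·H/(1+e₀)·log₁₀(σ'_f/σ'_0) = 0.36×4.6/(1+1.13)×log₁₀(111.22/76.9)
    = 0.77746 × 0.16026 = 0.1246 m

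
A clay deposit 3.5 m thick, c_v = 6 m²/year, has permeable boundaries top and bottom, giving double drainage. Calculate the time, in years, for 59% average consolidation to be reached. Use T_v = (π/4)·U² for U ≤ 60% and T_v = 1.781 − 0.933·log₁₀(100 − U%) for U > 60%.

t ≈ 0.14 years

Drainage path length: H_d = H/2 = 1.75 m (double drainage).
U ≤ 60%: T_v = (π/4)·U² = (π/4)×0.59² = 0.2734.
t = T_v·H_d²/c_v = 0.2734×1.75²/6 = 0.1395 years.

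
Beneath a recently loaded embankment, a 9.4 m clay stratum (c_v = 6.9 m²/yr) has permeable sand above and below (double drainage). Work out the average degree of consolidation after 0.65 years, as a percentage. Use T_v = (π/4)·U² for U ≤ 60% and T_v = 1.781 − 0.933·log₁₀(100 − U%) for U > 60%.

U ≈ 50.8 %

Drainage path length: H_d = H/2 = 4.7 m (double drainage).
T_v = c_v·t/H_d² = 6.9×0.65/4.7² = 0.20303.
T_v = 0.20303 corresponds to the U ≤ 60% branch:
U = √(4T_v/π) = 0.5084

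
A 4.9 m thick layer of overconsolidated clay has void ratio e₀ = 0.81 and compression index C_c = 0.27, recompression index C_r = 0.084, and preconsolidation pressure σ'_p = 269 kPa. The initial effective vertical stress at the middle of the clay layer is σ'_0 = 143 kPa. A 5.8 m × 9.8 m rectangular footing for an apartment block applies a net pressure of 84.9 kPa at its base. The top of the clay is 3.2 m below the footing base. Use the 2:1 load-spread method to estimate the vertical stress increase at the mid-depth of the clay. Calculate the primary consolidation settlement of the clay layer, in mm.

S_c ≈ 17.2 mm

Mid-depth of clay below the footing base: z = 3.2 + 4.9/2 = 5.65 m.
Stress increase at mid-clay by the 2:1 spreading method:
Δσ = qBL/((B+z)(L+z)) = 84.9×5.8×9.8/((5.8+5.65)(9.8+5.65)) = 27.279 kPa
Final effective stress: σ'_f = 143 + 27.279 = 170.28 kPa.
σ'_f = 170.28 ≤ σ'_p = 269 kPa, so the clay remains overconsolidated and only the recompression index applies:
S_c = C_r·H/(1+e₀)·log₁₀(σ'_f/σ'_0) = 0.084×4.9/1.81×log₁₀(170.28/143)
    = 0.2274 × 0.075828 = 0.01724 m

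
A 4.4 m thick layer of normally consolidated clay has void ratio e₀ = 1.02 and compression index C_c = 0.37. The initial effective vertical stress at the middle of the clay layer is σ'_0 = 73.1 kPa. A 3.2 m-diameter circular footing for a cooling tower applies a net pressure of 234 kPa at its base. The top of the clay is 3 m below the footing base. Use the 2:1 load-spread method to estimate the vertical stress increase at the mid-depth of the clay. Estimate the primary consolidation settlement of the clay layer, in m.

Mid-depth of clay below the footing base: z = 3 + 4.4/2 = 5.2 m.
Stress increase at mid-clay by the 2:1 spreading method:
Δσ ≈ qD²/(D+z)² = 234×3.2²/(3.2+5.2)² = 33.959 kPa
Final effective stress: σ'_f = σ'_0 + Δσ = 73.1 + 33.959 = 107.06 kPa.
Normally consolidated clay, so the full stress increment lies on the virgin compression line:
S_c = C_c·H/(1+e₀)·log₁₀(σ'_f/σ'_0) = 0.37×4.4/(1+1.02)×log₁₀(107.06/73.1)
    = 0.80594 × 0.16571 = 0.1336 m

S_c ≈ 0.134 m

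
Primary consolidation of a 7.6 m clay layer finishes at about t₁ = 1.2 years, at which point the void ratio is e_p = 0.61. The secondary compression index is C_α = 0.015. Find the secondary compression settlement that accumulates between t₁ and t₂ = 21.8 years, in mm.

S_s ≈ 89.2 mm

Secondary compression: S_s = C_α·H/(1+e_p)·log₁₀(t₂/t₁)
S_s = 0.015×7.6/(1+0.61)×log₁₀(21.8/1.2)
    = 0.07081 × 1.259 = 0.08917 m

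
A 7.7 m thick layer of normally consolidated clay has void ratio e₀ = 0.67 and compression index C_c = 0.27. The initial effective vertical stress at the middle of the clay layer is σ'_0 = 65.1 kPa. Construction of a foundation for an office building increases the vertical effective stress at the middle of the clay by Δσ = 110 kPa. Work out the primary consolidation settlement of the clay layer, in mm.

Final effective stress: σ'_f = σ'_0 + Δσ = 65.1 + 110 = 175.1 kPa.
Normally consolidated clay, so the full stress increment lies on the virgin compression line:
S_c = C_c·H/(1+e₀)·log₁₀(σ'_f/σ'_0) = 0.27×7.7/(1+0.67)×log₁₀(175.1/65.1)
    = 1.2449 × 0.42971 = 0.5349 m

S_c ≈ 535 mm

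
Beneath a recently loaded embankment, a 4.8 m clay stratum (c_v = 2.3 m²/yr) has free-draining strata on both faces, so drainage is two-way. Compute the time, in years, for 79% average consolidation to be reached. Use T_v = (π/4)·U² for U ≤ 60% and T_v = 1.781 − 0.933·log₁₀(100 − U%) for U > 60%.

t ≈ 1.37 years

Drainage path length: H_d = H/2 = 2.4 m (double drainage).
U > 60%: T_v = 1.781 − 0.933·log₁₀(100 − 79) = 0.54737.
t = T_v·H_d²/c_v = 0.54737×2.4²/2.3 = 1.371 years.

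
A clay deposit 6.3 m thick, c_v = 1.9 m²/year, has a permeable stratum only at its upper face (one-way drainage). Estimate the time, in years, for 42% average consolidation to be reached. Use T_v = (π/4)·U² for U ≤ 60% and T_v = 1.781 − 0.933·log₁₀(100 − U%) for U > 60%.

Drainage path length: H_d = H = 6.3 m (single drainage).
U ≤ 60%: T_v = (π/4)·U² = (π/4)×0.42² = 0.13854.
t = T_v·H_d²/c_v = 0.13854×6.3²/1.9 = 2.894 years.

t ≈ 2.89 years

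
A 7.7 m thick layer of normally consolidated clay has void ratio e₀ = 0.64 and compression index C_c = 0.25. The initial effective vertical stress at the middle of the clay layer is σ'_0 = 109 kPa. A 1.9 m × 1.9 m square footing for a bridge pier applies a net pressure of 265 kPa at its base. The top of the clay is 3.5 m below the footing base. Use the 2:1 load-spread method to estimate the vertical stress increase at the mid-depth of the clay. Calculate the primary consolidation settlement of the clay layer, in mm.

Mid-depth of clay below the footing base: z = 3.5 + 7.7/2 = 7.35 m.
Stress increase at mid-clay by the 2:1 spreading method:
Δσ = qBL/((B+z)(L+z)) = 265×1.9×1.9/((1.9+7.35)(1.9+7.35)) = 11.181 kPa
Final effective stress: σ'_f = σ'_0 + Δσ = 109 + 11.181 = 120.18 kPa.
Normally consolidated clay, so the full stress increment lies on the virgin compression line:
S_c = C_c·H/(1+e₀)·log₁₀(σ'_f/σ'_0) = 0.25×7.7/(1+0.64)×log₁₀(120.18/109)
    = 1.1738 × 0.042406 = 0.04978 m

S_c ≈ 49.8 mm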